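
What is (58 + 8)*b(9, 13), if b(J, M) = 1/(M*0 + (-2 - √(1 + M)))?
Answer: 66/5 - 33*√14/5 ≈ -11.495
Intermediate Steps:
b(J, M) = 1/(-2 - √(1 + M)) (b(J, M) = 1/(0 + (-2 - √(1 + M))) = 1/(-2 - √(1 + M)))
(58 + 8)*b(9, 13) = (58 + 8)*(-1/(2 + √(1 + 13))) = 66*(-1/(2 + √14)) = -66/(2 + √14)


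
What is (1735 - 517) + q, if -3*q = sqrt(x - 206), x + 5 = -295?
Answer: 1218 - I*sqrt(506)/3 ≈ 1218.0 - 7.4981*I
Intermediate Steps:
x = -300 (x = -5 - 295 = -300)
q = -I*sqrt(506)/3 (q = -sqrt(-300 - 206)/3 = -I*sqrt(506)/3 ≈ -7.4981*I)
(1735 - 517) + q = (1735 - 517) - I*sqrt(506)/3 = 1218 - I*sqrt(506)/3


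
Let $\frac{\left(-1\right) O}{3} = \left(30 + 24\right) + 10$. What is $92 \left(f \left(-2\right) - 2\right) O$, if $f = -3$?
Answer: $-70656$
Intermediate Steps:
$O = -192$ ($O = - 3 \left(\left(30 + 24\right) + 10\right) = - 3 \left(54 + 10\right) = \left(-3\right) 64 = -192$)
$92 \left(f \left(-2\right) - 2\right) O = 92 \left(\left(-3\right) \left(-2\right) - 2\right) \left(-192\right) = 92 \left(6 - 2\right) \left(-192\right) = 92 \cdot 4 \left(-192\right) = 368 \left(-192\right) = -70656$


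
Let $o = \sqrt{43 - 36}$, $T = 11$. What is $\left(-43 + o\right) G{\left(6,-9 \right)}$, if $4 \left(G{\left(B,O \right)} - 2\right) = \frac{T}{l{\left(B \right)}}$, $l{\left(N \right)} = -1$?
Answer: $\frac{129}{4} - \frac{3 \sqrt{7}}{4} \approx 30.266$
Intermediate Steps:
$G{\left(B,O \right)} = - \frac{3}{4}$ ($G{\left(B,O \right)} = 2 + \frac{11 \frac{1}{-1}}{4} = 2 + \frac{11 \left(-1\right)}{4} = 2 + \frac{1}{4} \left(-11\right) = 2 - \frac{11}{4} = - \frac{3}{4}$)
$o = \sqrt{7} \approx 2.6458$
$\left(-43 + o\right) G{\left(6,-9 \right)} = \left(-43 + \sqrt{7}\right) \left(- \frac{3}{4}\right) = \frac{129}{4} - \frac{3 \sqrt{7}}{4}$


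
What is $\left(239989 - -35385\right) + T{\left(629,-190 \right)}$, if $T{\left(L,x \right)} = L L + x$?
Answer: $670825$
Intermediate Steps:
$T{\left(L,x \right)} = x + L^{2}$ ($T{\left(L,x \right)} = L^{2} + x = x + L^{2}$)
$\left(239989 - -35385\right) + T{\left(629,-190 \right)} = \left(239989 - -35385\right) - \left(190 - 629^{2}\right) = \left(239989 + 35385\right) + \left(-190 + 395641\right) = 275374 + 395451 = 670825$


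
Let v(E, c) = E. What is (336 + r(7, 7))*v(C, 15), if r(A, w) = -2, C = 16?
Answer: 5344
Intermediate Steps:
(336 + r(7, 7))*v(C, 15) = (336 - 2)*16 = 334*16 = 5344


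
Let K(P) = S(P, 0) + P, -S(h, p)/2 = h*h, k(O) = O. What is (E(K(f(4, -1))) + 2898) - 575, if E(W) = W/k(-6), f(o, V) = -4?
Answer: 2329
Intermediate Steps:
S(h, p) = -2*h² (S(h, p) = -2*h*h = -2*h²)
K(P) = P - 2*P² (K(P) = -2*P² + P = P - 2*P²)
E(W) = -W/6 (E(W) = W/(-6) = W*(-⅙) = -W/6)
(E(K(f(4, -1))) + 2898) - 575 = (-(-2)*(1 - 2*(-4))/3 + 2898) - 575 = (-(-2)*(1 + 8)/3 + 2898) - 575 = (-(-2)*9/3 + 2898) - 575 = (-⅙*(-36) + 2898) - 575 = (6 + 2898) - 575 = 2904 - 575 = 2329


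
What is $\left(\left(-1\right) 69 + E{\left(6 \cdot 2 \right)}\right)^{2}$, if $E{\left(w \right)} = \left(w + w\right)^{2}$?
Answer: $257049$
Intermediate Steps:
$E{\left(w \right)} = 4 w^{2}$ ($E{\left(w \right)} = \left(2 w\right)^{2} = 4 w^{2}$)
$\left(\left(-1\right) 69 + E{\left(6 \cdot 2 \right)}\right)^{2} = \left(\left(-1\right) 69 + 4 \left(6 \cdot 2\right)^{2}\right)^{2} = \left(-69 + 4 \cdot 12^{2}\right)^{2} = \left(-69 + 4 \cdot 144\right)^{2} = \left(-69 + 576\right)^{2} = 507^{2} = 257049$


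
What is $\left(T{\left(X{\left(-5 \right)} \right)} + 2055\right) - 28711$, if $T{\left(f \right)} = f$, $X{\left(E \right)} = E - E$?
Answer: $-26656$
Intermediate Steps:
$X{\left(E \right)} = 0$
$\left(T{\left(X{\left(-5 \right)} \right)} + 2055\right) - 28711 = \left(0 + 2055\right) - 28711 = 2055 - 28711 = -26656$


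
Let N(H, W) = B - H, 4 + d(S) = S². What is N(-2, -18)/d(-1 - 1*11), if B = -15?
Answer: -13/140 ≈ -0.092857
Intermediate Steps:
d(S) = -4 + S²
N(H, W) = -15 - H
N(-2, -18)/d(-1 - 1*11) = (-15 - 1*(-2))/(-4 + (-1 - 1*11)²) = (-15 + 2)/(-4 + (-1 - 11)²) = -13/(-4 + (-12)²) = -13/(-4 + 144) = -13/140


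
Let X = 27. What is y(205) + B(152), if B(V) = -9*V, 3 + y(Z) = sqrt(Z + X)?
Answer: -1371 + 2*sqrt(58) ≈ -1355.8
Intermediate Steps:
y(Z) = -3 + sqrt(27 + Z) (y(Z) = -3 + sqrt(Z + 27) = -3 + sqrt(27 + Z))
y(205) + B(152) = (-3 + sqrt(27 + 205)) - 9*152 = (-3 + sqrt(232)) - 1368 = (-3 + 2*sqrt(58)) - 1368 = -1371 + 2*sqrt(58)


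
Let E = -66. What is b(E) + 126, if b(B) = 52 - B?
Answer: 244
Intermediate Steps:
b(E) + 126 = (52 - 1*(-66)) + 126 = (52 + 66) + 126 = 118 + 126 = 244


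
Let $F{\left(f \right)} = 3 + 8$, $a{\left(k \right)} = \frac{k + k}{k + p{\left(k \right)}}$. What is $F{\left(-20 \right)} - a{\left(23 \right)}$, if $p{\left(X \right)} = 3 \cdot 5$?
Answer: $\frac{186}{19} \approx 9.7895$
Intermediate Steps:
$p{\left(X \right)} = 15$
$a{\left(k \right)} = \frac{2 k}{15 + k}$ ($a{\left(k \right)} = \frac{k + k}{k + 15} = \frac{2 k}{15 + k}$)
$F{\left(f \right)} = 11$
$F{\left(-20 \right)} - a{\left(23 \right)} = 11 - 2 \cdot 23 \frac{1}{15 + 23} = 11 - 2 \cdot 23 \cdot \frac{1}{38} = 11 - \frac{23}{19} = \frac{186}{19}$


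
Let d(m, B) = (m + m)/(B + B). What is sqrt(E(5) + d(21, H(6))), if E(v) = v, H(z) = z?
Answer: sqrt(34)/2 ≈ 2.9155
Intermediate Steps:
d(m, B) = m/B (d(m, B) = (2*m)/((2*B)) = (2*m)*(1/(2*B)) = m/B)
sqrt(E(5) + d(21, H(6))) = sqrt(5 + 21/6) = sqrt(5 + 21*(1/6)) = sqrt(5 + 7/2) = sqrt(17/2) = sqrt(34)/2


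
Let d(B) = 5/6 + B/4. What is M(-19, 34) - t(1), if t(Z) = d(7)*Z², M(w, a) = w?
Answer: -259/12 ≈ -21.583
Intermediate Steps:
d(B) = ⅚ + B/4 (d(B) = 5*(⅙) + B*(¼) = ⅚ + B/4)
t(Z) = 31*Z²/12 (t(Z) = (⅚ + (¼)*7)*Z² = (⅚ + 7/4)*Z² = 31*Z²/12)
M(-19, 34) - t(1) = -19 - 31*1²/12 = -19 - 31/12 = -259/12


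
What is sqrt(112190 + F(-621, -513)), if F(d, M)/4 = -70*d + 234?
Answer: sqrt(287006) ≈ 535.73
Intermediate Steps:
F(d, M) = 936 - 280*d (F(d, M) = 4*(-70*d + 234) = 4*(234 - 70*d) = 936 - 280*d)
sqrt(112190 + F(-621, -513)) = sqrt(112190 + (936 - 280*(-621))) = sqrt(112190 + (936 + 173880)) = sqrt(112190 + 174816) = sqrt(287006)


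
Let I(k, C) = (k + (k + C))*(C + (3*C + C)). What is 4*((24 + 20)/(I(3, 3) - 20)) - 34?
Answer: -3734/115 ≈ -32.470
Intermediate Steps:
I(k, C) = 5*C*(C + 2*k) (I(k, C) = (k + (C + k))*(C + 4*C) = (C + 2*k)*(5*C) = 5*C*(C + 2*k))
4*((24 + 20)/(I(3, 3) - 20)) - 34 = 4*((24 + 20)/(5*3*(3 + 2*3) - 20)) - 34 = 4*(44/(5*3*(3 + 6) - 20)) - 34 = 4*(44/(5*3*9 - 20)) - 34 = 4*(44/(135 - 20)) - 34 = 4*(44/115) - 34 = 176/115 - 34 = -3734/115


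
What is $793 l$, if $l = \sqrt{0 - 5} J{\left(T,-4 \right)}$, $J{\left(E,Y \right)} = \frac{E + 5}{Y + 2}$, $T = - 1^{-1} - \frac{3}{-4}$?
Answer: $- \frac{15067 i \sqrt{5}}{8} \approx - 4211.4 i$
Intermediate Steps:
$T = - \frac{1}{4}$ ($T = \left(-1\right) 1 - - \frac{3}{4} = -1 + \frac{3}{4} = - \frac{1}{4} \approx -0.25$)
$J{\left(E,Y \right)} = \frac{5 + E}{2 + Y}$
$l = - \frac{19 i \sqrt{5}}{8}$ ($l = \sqrt{0 - 5} \frac{5 - \frac{1}{4}}{2 - 4} = \sqrt{-5} \frac{1}{-2} \cdot \frac{19}{4} = i \sqrt{5} \left(\left(- \frac{1}{2}\right) \frac{19}{4}\right) = i \sqrt{5} \left(- \frac{19}{8}\right) = - \frac{19 i \sqrt{5}}{8} \approx - 5.3107 i$)
$793 l = 793 \left(- \frac{19 i \sqrt{5}}{8}\right) = - \frac{15067 i \sqrt{5}}{8}$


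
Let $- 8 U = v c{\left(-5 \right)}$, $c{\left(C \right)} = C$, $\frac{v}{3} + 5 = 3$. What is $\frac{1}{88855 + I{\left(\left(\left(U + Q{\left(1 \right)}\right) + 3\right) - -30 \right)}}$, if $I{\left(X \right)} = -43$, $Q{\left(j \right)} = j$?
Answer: $\frac{1}{88812} \approx 1.126 \cdot 10^{-5}$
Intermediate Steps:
$v = -6$ ($v = -15 + 3 \cdot 3 = -15 + 9 = -6$)
$U = - \frac{15}{4}$ ($U = - \frac{\left(-6\right) \left(-5\right)}{8} = \left(- \frac{1}{8}\right) 30 = - \frac{15}{4} \approx -3.75$)
$\frac{1}{88855 + I{\left(\left(\left(U + Q{\left(1 \right)}\right) + 3\right) - -30 \right)}} = \frac{1}{88855 - 43} = \frac{1}{88812}$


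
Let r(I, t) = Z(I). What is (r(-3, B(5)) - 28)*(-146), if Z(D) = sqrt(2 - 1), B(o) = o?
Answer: 3942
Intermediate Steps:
Z(D) = 1 (Z(D) = sqrt(1) = 1)
r(I, t) = 1
(r(-3, B(5)) - 28)*(-146) = (1 - 28)*(-146) = -27*(-146) = 3942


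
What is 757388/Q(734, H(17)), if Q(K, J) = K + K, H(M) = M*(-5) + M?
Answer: 189347/367 ≈ 515.93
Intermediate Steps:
H(M) = -4*M (H(M) = -5*M + M = -4*M)
Q(K, J) = 2*K
757388/Q(734, H(17)) = 757388/((2*734)) = 757388/1468 = 757388*(1/1468) = 189347/367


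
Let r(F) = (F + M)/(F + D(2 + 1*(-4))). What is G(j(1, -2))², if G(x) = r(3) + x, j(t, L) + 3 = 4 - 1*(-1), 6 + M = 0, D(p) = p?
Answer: 1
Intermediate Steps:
M = -6 (M = -6 + 0 = -6)
j(t, L) = 2 (j(t, L) = -3 + (4 - 1*(-1)) = -3 + (4 + 1) = -3 + 5 = 2)
r(F) = (-6 + F)/(-2 + F) (r(F) = (F - 6)/(F + (2 + 1*(-4))) = (-6 + F)/(F + (2 - 4)) = (-6 + F)/(F - 2) = (-6 + F)/(-2 + F))
G(x) = -3 + x (G(x) = (-6 + 3)/(-2 + 3) + x = -3/1 + x = 1*(-3) + x = -3 + x)
G(j(1, -2))² = (-3 + 2)² = (-1)² = 1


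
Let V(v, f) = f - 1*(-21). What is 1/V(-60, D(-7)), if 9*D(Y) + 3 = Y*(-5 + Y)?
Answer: 1/30 ≈ 0.033333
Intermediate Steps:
D(Y) = -⅓ + Y*(-5 + Y)/9 (D(Y) = -⅓ + (Y*(-5 + Y))/9 = -⅓ + Y*(-5 + Y)/9)
V(v, f) = 21 + f (V(v, f) = f + 21 = 21 + f)
1/V(-60, D(-7)) = 1/(21 + (-⅓ - 5/9*(-7) + (⅑)*(-7)²)) = 1/(21 + (-⅓ + 35/9 + (⅑)*49)) = 1/(21 + (-⅓ + 35/9 + 49/9)) = 1/(21 + 9) = 1/30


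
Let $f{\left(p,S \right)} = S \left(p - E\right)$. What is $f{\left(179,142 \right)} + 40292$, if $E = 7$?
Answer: $64716$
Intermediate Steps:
$f{\left(p,S \right)} = S \left(-7 + p\right)$ ($f{\left(p,S \right)} = S \left(p - 7\right) = S \left(-7 + p\right)$)
$f{\left(179,142 \right)} + 40292 = 142 \left(-7 + 179\right) + 40292 = 142 \cdot 172 + 40292 = 24424 + 40292 = 64716$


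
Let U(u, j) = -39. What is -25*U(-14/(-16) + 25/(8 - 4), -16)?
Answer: 975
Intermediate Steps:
-25*U(-14/(-16) + 25/(8 - 4), -16) = -25*(-39) = 975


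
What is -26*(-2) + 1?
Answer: 53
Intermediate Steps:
-26*(-2) + 1 = 52 + 1 = 53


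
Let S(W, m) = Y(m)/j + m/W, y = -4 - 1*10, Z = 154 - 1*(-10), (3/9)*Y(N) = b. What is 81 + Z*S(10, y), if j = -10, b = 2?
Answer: -247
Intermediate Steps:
Y(N) = 6 (Y(N) = 3*2 = 6)
Z = 164 (Z = 154 + 10 = 164)
y = -14 (y = -4 - 10 = -14)
S(W, m) = -⅗ + m/W (S(W, m) = 6/(-10) + m/W = 6*(-⅒) + m/W = -⅗ + m/W)
81 + Z*S(10, y) = 81 + 164*(-⅗ - 14/10) = 81 + 164*(-⅗ - 14*⅒) = 81 + 164*(-⅗ - 7/5) = 81 + 164*(-2) = 81 - 328 = -247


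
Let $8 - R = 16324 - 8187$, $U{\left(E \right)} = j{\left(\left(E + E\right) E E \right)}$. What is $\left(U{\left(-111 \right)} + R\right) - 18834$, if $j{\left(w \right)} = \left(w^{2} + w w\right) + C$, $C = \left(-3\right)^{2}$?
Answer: $14963316390334$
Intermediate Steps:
$C = 9$
$j{\left(w \right)} = 9 + 2 w^{2}$ ($j{\left(w \right)} = \left(w^{2} + w w\right) + 9 = \left(w^{2} + w^{2}\right) + 9 = 2 w^{2} + 9 = 9 + 2 w^{2}$)
$U{\left(E \right)} = 9 + 8 E^{6}$ ($U{\left(E \right)} = 9 + 2 \left(\left(E + E\right) E E\right)^{2} = 9 + 2 \left(2 E E E\right)^{2} = 9 + 2 \left(2 E^{2} E\right)^{2} = 9 + 2 \left(2 E^{3}\right)^{2} = 9 + 2 \cdot 4 E^{6} = 9 + 8 E^{6}$)
$R = -8129$ ($R = 8 - \left(16324 - 8187\right) = 8 - 8137 = -8129$)
$\left(U{\left(-111 \right)} + R\right) - 18834 = \left(\left(9 + 8 \left(-111\right)^{6}\right) - 8129\right) - 18834 = \left(\left(9 + 8 \cdot 1870414552161\right) - 8129\right) - 18834 = \left(\left(9 + 14963316417288\right) - 8129\right) - 18834 = \left(14963316417297 - 8129\right) - 18834 = 14963316409168 - 18834 = 14963316390334$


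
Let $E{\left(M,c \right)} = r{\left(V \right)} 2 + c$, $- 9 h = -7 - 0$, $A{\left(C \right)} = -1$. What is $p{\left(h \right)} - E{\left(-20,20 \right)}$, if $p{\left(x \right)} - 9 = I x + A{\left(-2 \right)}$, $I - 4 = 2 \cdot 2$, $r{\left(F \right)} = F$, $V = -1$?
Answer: $- \frac{34}{9} \approx -3.7778$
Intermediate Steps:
$h = \frac{7}{9}$ ($h = - \frac{-7 - 0}{9} = - \frac{-7 + 0}{9} = \left(- \frac{1}{9}\right) \left(-7\right) = \frac{7}{9} \approx 0.77778$)
$I = 8$ ($I = 4 + 2 \cdot 2 = 4 + 4 = 8$)
$p{\left(x \right)} = 8 + 8 x$ ($p{\left(x \right)} = 9 + \left(8 x - 1\right) = 9 + \left(-1 + 8 x\right) = 8 + 8 x$)
$E{\left(M,c \right)} = -2 + c$ ($E{\left(M,c \right)} = \left(-1\right) 2 + c = -2 + c$)
$p{\left(h \right)} - E{\left(-20,20 \right)} = \left(8 + 8 \cdot \frac{7}{9}\right) - \left(-2 + 20\right) = \left(8 + \frac{56}{9}\right) - 18 = \frac{128}{9} - 18 = - \frac{34}{9}$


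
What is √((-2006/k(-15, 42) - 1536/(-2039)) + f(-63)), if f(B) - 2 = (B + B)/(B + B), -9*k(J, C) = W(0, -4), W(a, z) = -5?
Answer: I*√374909308995/10195 ≈ 60.059*I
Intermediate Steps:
k(J, C) = 5/9 (k(J, C) = -⅑*(-5) = 5/9)
f(B) = 3 (f(B) = 2 + (B + B)/(B + B) = 2 + (2*B)/((2*B)) = 2 + (2*B)*(1/(2*B)) = 2 + 1 = 3)
√((-2006/k(-15, 42) - 1536/(-2039)) + f(-63)) = √((-2006/5/9 - 1536/(-2039)) + 3) = √((-2006*9/5 - 1536*(-1/2039)) + 3) = √((-18054/5 + 1536/2039) + 3) = √(-36804426/10195 + 3) = √(-36773841/10195) = I*√374909308995/10195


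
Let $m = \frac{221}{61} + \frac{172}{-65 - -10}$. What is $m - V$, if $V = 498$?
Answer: $- \frac{1669127}{3355} \approx -497.5$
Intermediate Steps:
$m = \frac{1663}{3355}$ ($m = 221 \cdot \frac{1}{61} + \frac{172}{-65 + 10} = \frac{221}{61} + \frac{172}{-55} = \frac{221}{61} + 172 \left(- \frac{1}{55}\right) = \frac{221}{61} - \frac{172}{55} = \frac{1663}{3355} \approx 0.49568$)
$m - V = \frac{1663}{3355} - 498 = - \frac{1669127}{3355}$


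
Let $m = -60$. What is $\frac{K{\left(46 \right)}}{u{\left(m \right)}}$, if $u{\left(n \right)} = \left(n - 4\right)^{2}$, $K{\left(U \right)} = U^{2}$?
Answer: $\frac{529}{1024} \approx 0.5166$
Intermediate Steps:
$u{\left(n \right)} = \left(-4 + n\right)^{2}$
$\frac{K{\left(46 \right)}}{u{\left(m \right)}} = \frac{46^{2}}{\left(-4 - 60\right)^{2}} = \frac{2116}{\left(-64\right)^{2}} = \frac{2116}{4096} = 2116 \cdot \frac{1}{4096} = \frac{529}{1024}$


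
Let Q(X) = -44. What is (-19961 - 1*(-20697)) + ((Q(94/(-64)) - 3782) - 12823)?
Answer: -15913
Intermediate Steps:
(-19961 - 1*(-20697)) + ((Q(94/(-64)) - 3782) - 12823) = (-19961 - 1*(-20697)) + ((-44 - 3782) - 12823) = (-19961 + 20697) + (-3826 - 12823) = 736 - 16649 = -15913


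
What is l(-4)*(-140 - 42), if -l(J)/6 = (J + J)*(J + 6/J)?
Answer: 48048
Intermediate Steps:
l(J) = -12*J*(J + 6/J) (l(J) = -6*(J + J)*(J + 6/J) = -6*2*J*(J + 6/J) = -12*J*(J + 6/J))
l(-4)*(-140 - 42) = (-72 - 12*(-4)**2)*(-140 - 42) = (-72 - 12*16)*(-182) = (-72 - 192)*(-182) = -264*(-182) = 48048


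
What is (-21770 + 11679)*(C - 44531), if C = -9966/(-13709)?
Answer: 6160207491683/13709 ≈ 4.4935e+8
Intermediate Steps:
C = 9966/13709 (C = -9966*(-1/13709) = 9966/13709 ≈ 0.72697)
(-21770 + 11679)*(C - 44531) = (-21770 + 11679)*(9966/13709 - 44531) = -10091*(-610465513/13709) = 6160207491683/13709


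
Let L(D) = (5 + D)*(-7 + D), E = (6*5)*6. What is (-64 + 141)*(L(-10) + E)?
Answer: 20405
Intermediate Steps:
E = 180 (E = 30*6 = 180)
L(D) = (-7 + D)*(5 + D)
(-64 + 141)*(L(-10) + E) = (-64 + 141)*((-35 + (-10)**2 - 2*(-10)) + 180) = 77*((-35 + 100 + 20) + 180) = 77*(85 + 180) = 77*265 = 20405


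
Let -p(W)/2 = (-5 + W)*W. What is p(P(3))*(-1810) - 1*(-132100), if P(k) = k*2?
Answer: 153820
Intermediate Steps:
P(k) = 2*k
p(W) = -2*W*(-5 + W) (p(W) = -2*(-5 + W)*W = -2*W*(-5 + W))
p(P(3))*(-1810) - 1*(-132100) = (2*(2*3)*(5 - 2*3))*(-1810) - 1*(-132100) = (2*6*(5 - 1*6))*(-1810) + 132100 = (2*6*(5 - 6))*(-1810) + 132100 = (2*6*(-1))*(-1810) + 132100 = -12*(-1810) + 132100 = 21720 + 132100 = 153820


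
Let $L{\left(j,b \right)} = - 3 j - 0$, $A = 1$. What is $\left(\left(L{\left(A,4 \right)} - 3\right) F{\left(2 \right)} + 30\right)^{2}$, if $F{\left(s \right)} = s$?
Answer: $324$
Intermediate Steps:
$L{\left(j,b \right)} = - 3 j$ ($L{\left(j,b \right)} = - 3 j + 0 = - 3 j$)
$\left(\left(L{\left(A,4 \right)} - 3\right) F{\left(2 \right)} + 30\right)^{2} = \left(\left(\left(-3\right) 1 - 3\right) 2 + 30\right)^{2} = \left(\left(-3 - 3\right) 2 + 30\right)^{2} = \left(\left(-6\right) 2 + 30\right)^{2} = \left(-12 + 30\right)^{2} = 18^{2} = 324$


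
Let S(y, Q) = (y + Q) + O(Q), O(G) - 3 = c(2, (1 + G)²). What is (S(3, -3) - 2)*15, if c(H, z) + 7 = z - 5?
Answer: -105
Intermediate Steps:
c(H, z) = -12 + z (c(H, z) = -7 + (z - 5) = -7 + (-5 + z) = -12 + z)
O(G) = -9 + (1 + G)² (O(G) = 3 + (-12 + (1 + G)²) = -9 + (1 + G)²)
S(y, Q) = -9 + Q + y + (1 + Q)² (S(y, Q) = (y + Q) + (-9 + (1 + Q)²) = (Q + y) + (-9 + (1 + Q)²) = -9 + Q + y + (1 + Q)²)
(S(3, -3) - 2)*15 = ((-9 - 3 + 3 + (1 - 3)²) - 2)*15 = ((-9 - 3 + 3 + (-2)²) - 2)*15 = ((-9 - 3 + 3 + 4) - 2)*15 = (-5 - 2)*15 = -7*15 = -105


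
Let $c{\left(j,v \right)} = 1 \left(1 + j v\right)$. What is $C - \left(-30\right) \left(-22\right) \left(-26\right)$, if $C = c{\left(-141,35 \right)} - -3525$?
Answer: $15751$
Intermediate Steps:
$c{\left(j,v \right)} = 1 + j v$
$C = -1409$ ($C = \left(1 - 4935\right) - -3525 = \left(1 - 4935\right) + 3525 = -4934 + 3525 = -1409$)
$C - \left(-30\right) \left(-22\right) \left(-26\right) = -1409 - \left(-30\right) \left(-22\right) \left(-26\right) = -1409 - 660 \left(-26\right) = -1409 - -17160 = -1409 + 17160 = 15751$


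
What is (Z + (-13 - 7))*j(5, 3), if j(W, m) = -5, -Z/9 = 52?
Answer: 2440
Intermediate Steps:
Z = -468 (Z = -9*52 = -468)
(Z + (-13 - 7))*j(5, 3) = (-468 + (-13 - 7))*(-5) = (-468 - 20)*(-5) = -488*(-5) = 2440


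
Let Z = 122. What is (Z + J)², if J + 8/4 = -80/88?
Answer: 1716100/121 ≈ 14183.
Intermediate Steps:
J = -32/11 (J = -2 - 80/88 = -2 - 80*1/88 = -2 - 10/11 = -32/11 ≈ -2.9091)
(Z + J)² = (122 - 32/11)² = (1310/11)² = 1716100/121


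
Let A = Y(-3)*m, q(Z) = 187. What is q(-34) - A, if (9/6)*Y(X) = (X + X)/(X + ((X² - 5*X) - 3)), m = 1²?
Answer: 1685/9 ≈ 187.22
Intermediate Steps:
m = 1
Y(X) = 4*X/(3*(-3 + X² - 4*X)) (Y(X) = 2*((X + X)/(X + ((X² - 5*X) - 3)))/3 = 2*((2*X)/(X + (-3 + X² - 5*X)))/3 = 2*((2*X)/(-3 + X² - 4*X))/3 = 2*(2*X/(-3 + X² - 4*X))/3 = 4*X/(3*(-3 + X² - 4*X)))
A = -2/9 (A = ((4/3)*(-3)/(-3 + (-3)² - 4*(-3)))*1 = ((4/3)*(-3)/(-3 + 9 + 12))*1 = ((4/3)*(-3)/18)*1 = ((4/3)*(-3)*(1/18))*1 = -2/9*1 = -2/9 ≈ -0.22222)
q(-34) - A = 187 - 1*(-2/9) = 187 + 2/9 = 1685/9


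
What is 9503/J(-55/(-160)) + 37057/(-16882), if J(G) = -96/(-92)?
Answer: 1844496245/202584 ≈ 9104.8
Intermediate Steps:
J(G) = 24/23 (J(G) = -96*(-1/92) = 24/23)
9503/J(-55/(-160)) + 37057/(-16882) = 9503/(24/23) + 37057/(-16882) = 9503*(23/24) + 37057*(-1/16882) = 218569/24 - 37057/16882 = 1844496245/202584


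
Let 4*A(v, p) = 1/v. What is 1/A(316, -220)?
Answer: 1264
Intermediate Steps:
A(v, p) = 1/(4*v)
1/A(316, -220) = 1/((¼)/316) = 1/((¼)*(1/316)) = 1/(1/1264) = 1264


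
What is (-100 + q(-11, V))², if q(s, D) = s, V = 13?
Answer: 12321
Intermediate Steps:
(-100 + q(-11, V))² = (-100 - 11)² = (-111)² = 12321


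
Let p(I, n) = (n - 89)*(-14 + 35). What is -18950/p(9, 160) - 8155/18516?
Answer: -121012435/9202452 ≈ -13.150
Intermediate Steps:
p(I, n) = -1869 + 21*n (p(I, n) = (-89 + n)*21 = -1869 + 21*n)
-18950/p(9, 160) - 8155/18516 = -18950/(-1869 + 21*160) - 8155/18516 = -18950/(-1869 + 3360) - 8155*1/18516 = -18950/1491 - 8155/18516 = -121012435/9202452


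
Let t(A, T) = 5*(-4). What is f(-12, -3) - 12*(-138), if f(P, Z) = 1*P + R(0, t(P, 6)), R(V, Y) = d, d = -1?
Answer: 1643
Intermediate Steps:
t(A, T) = -20
R(V, Y) = -1
f(P, Z) = -1 + P (f(P, Z) = 1*P - 1 = P - 1 = -1 + P)
f(-12, -3) - 12*(-138) = (-1 - 12) - 12*(-138) = -13 + 1656 = 1643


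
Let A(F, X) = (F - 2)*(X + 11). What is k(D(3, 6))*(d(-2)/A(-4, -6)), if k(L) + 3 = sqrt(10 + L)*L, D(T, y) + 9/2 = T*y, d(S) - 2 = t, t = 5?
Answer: 7/10 - 63*sqrt(94)/40 ≈ -14.570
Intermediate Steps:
A(F, X) = (-2 + F)*(11 + X)
d(S) = 7 (d(S) = 2 + 5 = 7)
D(T, y) = -9/2 + T*y
k(L) = -3 + L*sqrt(10 + L) (k(L) = -3 + sqrt(10 + L)*L = -3 + L*sqrt(10 + L))
k(D(3, 6))*(d(-2)/A(-4, -6)) = (-3 + (-9/2 + 3*6)*sqrt(10 + (-9/2 + 3*6)))*(7/(-22 - 2*(-6) + 11*(-4) - 4*(-6))) = (-3 + (-9/2 + 18)*sqrt(10 + (-9/2 + 18)))*(7/(-22 + 12 - 44 + 24)) = (-3 + 27*sqrt(10 + 27/2)/2)*(7/(-30)) = (-3 + 27*sqrt(47/2)/2)*(7*(-1/30)) = (-3 + 27*(sqrt(94)/2)/2)*(-7/30) = (-3 + 27*sqrt(94)/4)*(-7/30) = 7/10 - 63*sqrt(94)/40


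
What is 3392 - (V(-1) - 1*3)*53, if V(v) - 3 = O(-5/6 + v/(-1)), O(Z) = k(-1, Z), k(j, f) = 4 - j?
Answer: 3127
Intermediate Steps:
O(Z) = 5 (O(Z) = 4 - 1*(-1) = 4 + 1 = 5)
V(v) = 8 (V(v) = 3 + 5 = 8)
3392 - (V(-1) - 1*3)*53 = 3392 - (8 - 1*3)*53 = 3392 - (8 - 3)*53 = 3392 - 5*53 = 3392 - 1*265 = 3392 - 265 = 3127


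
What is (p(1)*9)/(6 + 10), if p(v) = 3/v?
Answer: 27/16 ≈ 1.6875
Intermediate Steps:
(p(1)*9)/(6 + 10) = ((3/1)*9)/(6 + 10) = ((3*1)*9)/16 = (3*9)*(1/16) = 27*(1/16) = 27/16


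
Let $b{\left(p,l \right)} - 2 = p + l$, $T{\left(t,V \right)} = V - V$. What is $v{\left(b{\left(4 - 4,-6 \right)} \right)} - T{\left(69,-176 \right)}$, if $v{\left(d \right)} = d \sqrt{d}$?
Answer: $- 8 i \approx - 8.0 i$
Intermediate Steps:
$T{\left(t,V \right)} = 0$
$b{\left(p,l \right)} = 2 + l + p$ ($b{\left(p,l \right)} = 2 + \left(p + l\right) = 2 + \left(l + p\right) = 2 + l + p$)
$v{\left(d \right)} = d^{\frac{3}{2}}$
$v{\left(b{\left(4 - 4,-6 \right)} \right)} - T{\left(69,-176 \right)} = \left(2 - 6 + \left(4 - 4\right)\right)^{\frac{3}{2}} - 0 = \left(2 - 6 + 0\right)^{\frac{3}{2}} + 0 = \left(-4\right)^{\frac{3}{2}} + 0 = - 8 i + 0 = - 8 i$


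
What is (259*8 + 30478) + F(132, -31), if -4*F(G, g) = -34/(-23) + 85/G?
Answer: 395280757/12144 ≈ 32549.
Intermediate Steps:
F(G, g) = -17/46 - 85/(4*G) (F(G, g) = -(-34/(-23) + 85/G)/4 = -(-34*(-1/23) + 85/G)/4 = -(34/23 + 85/G)/4 = -17/46 - 85/(4*G))
(259*8 + 30478) + F(132, -31) = (259*8 + 30478) + (17/92)*(-115 - 2*132)/132 = (2072 + 30478) + (17/92)*(1/132)*(-115 - 264) = 32550 + (17/92)*(1/132)*(-379) = 32550 - 6443/12144 = 395280757/12144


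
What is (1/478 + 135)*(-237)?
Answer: -15293847/478 ≈ -31996.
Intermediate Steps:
(1/478 + 135)*(-237) = (64531/478)*(-237) = -15293847/478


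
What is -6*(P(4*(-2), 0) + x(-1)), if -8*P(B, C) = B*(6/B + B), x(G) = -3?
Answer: 141/2 ≈ 70.500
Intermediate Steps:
P(B, C) = -B*(B + 6/B)/8 (P(B, C) = -B*(6/B + B)/8 = -B*(B + 6/B)/8)
-6*(P(4*(-2), 0) + x(-1)) = -6*((-3/4 - (4*(-2))**2/8) - 3) = -6*((-3/4 - 1/8*(-8)**2) - 3) = -6*((-3/4 - 1/8*64) - 3) = -6*((-3/4 - 8) - 3) = -6*(-35/4 - 3) = -6*(-47/4) = 141/2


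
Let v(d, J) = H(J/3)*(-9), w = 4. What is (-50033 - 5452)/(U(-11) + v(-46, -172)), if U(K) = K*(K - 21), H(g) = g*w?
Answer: -55485/2416 ≈ -22.966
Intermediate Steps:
H(g) = 4*g (H(g) = g*4 = 4*g)
U(K) = K*(-21 + K)
v(d, J) = -12*J (v(d, J) = (4*(J/3))*(-9) = (4*J/3)*(-9) = -12*J)
(-50033 - 5452)/(U(-11) + v(-46, -172)) = (-50033 - 5452)/(-11*(-21 - 11) - 12*(-172)) = -55485/(-11*(-32) + 2064) = -55485/(352 + 2064) = -55485/2416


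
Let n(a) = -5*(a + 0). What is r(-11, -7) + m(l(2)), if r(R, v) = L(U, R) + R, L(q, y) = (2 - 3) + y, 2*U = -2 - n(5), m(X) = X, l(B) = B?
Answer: -21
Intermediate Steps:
n(a) = -5*a
U = 23/2 (U = (-2 - (-5)*5)/2 = (-2 - 1*(-25))/2 = (-2 + 25)/2 = (1/2)*23 = 23/2 ≈ 11.500)
L(q, y) = -1 + y
r(R, v) = -1 + 2*R (r(R, v) = (-1 + R) + R = -1 + 2*R)
r(-11, -7) + m(l(2)) = (-1 + 2*(-11)) + 2 = (-1 - 22) + 2 = -23 + 2 = -21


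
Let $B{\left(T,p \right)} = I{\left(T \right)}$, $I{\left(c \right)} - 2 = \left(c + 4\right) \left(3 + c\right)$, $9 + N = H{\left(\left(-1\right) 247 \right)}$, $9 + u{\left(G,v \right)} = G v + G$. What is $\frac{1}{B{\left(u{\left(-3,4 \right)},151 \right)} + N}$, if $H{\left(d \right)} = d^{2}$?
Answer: $\frac{1}{61422} \approx 1.6281 \cdot 10^{-5}$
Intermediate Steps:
$u{\left(G,v \right)} = -9 + G + G v$ ($u{\left(G,v \right)} = -9 + \left(G v + G\right) = -9 + \left(G + G v\right) = -9 + G + G v$)
$N = 61000$ ($N = -9 + \left(\left(-1\right) 247\right)^{2} = -9 + \left(-247\right)^{2} = -9 + 61009 = 61000$)
$I{\left(c \right)} = 2 + \left(3 + c\right) \left(4 + c\right)$ ($I{\left(c \right)} = 2 + \left(c + 4\right) \left(3 + c\right) = 2 + \left(4 + c\right) \left(3 + c\right) = 2 + \left(3 + c\right) \left(4 + c\right)$)
$B{\left(T,p \right)} = 14 + T^{2} + 7 T$
$\frac{1}{B{\left(u{\left(-3,4 \right)},151 \right)} + N} = \frac{1}{\left(14 + \left(-9 - 3 - 12\right)^{2} + 7 \left(-9 - 3 - 12\right)\right) + 61000} = \frac{1}{\left(14 + \left(-24\right)^{2} + 7 \left(-24\right)\right) + 61000} = \frac{1}{\left(14 + 576 - 168\right) + 61000} = \frac{1}{422 + 61000} = \frac{1}{61422}$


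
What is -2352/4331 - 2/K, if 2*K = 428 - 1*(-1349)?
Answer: -4196828/7696187 ≈ -0.54531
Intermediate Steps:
K = 1777/2 (K = (428 - 1*(-1349))/2 = (428 + 1349)/2 = (1/2)*1777 = 1777/2 ≈ 888.50)
-2352/4331 - 2/K = -2352/4331 - 2/1777/2 = -2352*1/4331 - 2*2/1777 = -2352/4331 - 4/1777 = -4196828/7696187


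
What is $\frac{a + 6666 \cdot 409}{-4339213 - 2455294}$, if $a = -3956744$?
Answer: $\frac{1230350}{6794507} \approx 0.18108$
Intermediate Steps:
$\frac{a + 6666 \cdot 409}{-4339213 - 2455294} = \frac{-3956744 + 6666 \cdot 409}{-4339213 - 2455294} = \frac{-3956744 + 2726394}{-6794507} = \left(-1230350\right) \left(- \frac{1}{6794507}\right) = \frac{1230350}{6794507}$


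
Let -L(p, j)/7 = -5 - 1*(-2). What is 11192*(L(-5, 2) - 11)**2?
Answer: 1119200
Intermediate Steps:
L(p, j) = 21 (L(p, j) = -7*(-5 - 1*(-2)) = -7*(-5 + 2) = -7*(-3) = 21)
11192*(L(-5, 2) - 11)**2 = 11192*(21 - 11)**2 = 11192*10**2 = 11192*100 = 1119200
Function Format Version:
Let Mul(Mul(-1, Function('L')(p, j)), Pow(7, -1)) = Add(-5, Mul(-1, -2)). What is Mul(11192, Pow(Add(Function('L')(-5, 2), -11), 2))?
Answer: 1119200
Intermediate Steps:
Function('L')(p, j) = 21 (Function('L')(p, j) = Mul(-7, Add(-5, Mul(-1, -2))) = Mul(-7, Add(-5, 2)) = Mul(-7, -3) = 21)
Mul(11192, Pow(Add(Function('L')(-5, 2), -11), 2)) = Mul(11192, Pow(Add(21, -11), 2)) = Mul(11192, Pow(10, 2)) = Mul(11192, 100) = 1119200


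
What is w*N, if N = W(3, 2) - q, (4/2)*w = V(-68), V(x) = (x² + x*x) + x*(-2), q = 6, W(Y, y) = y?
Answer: -18768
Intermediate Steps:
V(x) = -2*x + 2*x² (V(x) = (x² + x²) - 2*x = 2*x² - 2*x = -2*x + 2*x²)
w = 4692 (w = (2*(-68)*(-1 - 68))/2 = (2*(-68)*(-69))/2 = (½)*9384 = 4692)
N = -4 (N = 2 - 1*6 = 2 - 6 = -4)
w*N = 4692*(-4) = -18768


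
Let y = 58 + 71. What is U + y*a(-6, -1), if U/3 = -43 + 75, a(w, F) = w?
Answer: -678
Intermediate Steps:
y = 129
U = 96 (U = 3*(-43 + 75) = 3*32 = 96)
U + y*a(-6, -1) = 96 + 129*(-6) = 96 - 774 = -678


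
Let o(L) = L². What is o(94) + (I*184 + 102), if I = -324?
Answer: -50678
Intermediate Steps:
o(94) + (I*184 + 102) = 94² + (-324*184 + 102) = 8836 + (-59616 + 102) = 8836 - 59514 = -50678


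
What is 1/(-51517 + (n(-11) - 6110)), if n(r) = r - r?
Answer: -1/57627 ≈ -1.7353e-5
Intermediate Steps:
n(r) = 0
1/(-51517 + (n(-11) - 6110)) = 1/(-51517 + (0 - 6110)) = 1/(-51517 - 6110) = 1/(-57627) = -1/57627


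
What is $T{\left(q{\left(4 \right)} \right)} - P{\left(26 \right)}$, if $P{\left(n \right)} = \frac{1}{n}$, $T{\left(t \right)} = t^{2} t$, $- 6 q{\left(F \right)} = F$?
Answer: $- \frac{235}{702} \approx -0.33476$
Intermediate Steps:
$q{\left(F \right)} = - \frac{F}{6}$
$T{\left(t \right)} = t^{3}$
$T{\left(q{\left(4 \right)} \right)} - P{\left(26 \right)} = \left(\left(- \frac{1}{6}\right) 4\right)^{3} - \frac{1}{26} = \left(- \frac{2}{3}\right)^{3} - \frac{1}{26} = - \frac{8}{27} - \frac{1}{26} = - \frac{235}{702}$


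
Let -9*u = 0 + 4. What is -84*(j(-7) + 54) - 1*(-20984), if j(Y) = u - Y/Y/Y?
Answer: 49420/3 ≈ 16473.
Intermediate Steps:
u = -4/9 (u = -(0 + 4)/9 = -1/9*4 = -4/9 ≈ -0.44444)
j(Y) = -4/9 - 1/Y (j(Y) = -4/9 - Y/Y/Y = -4/9 - 1/Y)
-84*(j(-7) + 54) - 1*(-20984) = -84*((-4/9 - 1/(-7)) + 54) - 1*(-20984) = -84*((-4/9 - 1*(-1/7)) + 54) + 20984 = -84*((-4/9 + 1/7) + 54) + 20984 = -84*(-19/63 + 54) + 20984 = -84*3383/63 + 20984 = -13532/3 + 20984 = 49420/3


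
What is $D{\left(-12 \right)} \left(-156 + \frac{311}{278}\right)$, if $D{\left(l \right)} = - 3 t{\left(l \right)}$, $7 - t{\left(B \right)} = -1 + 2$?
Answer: $\frac{387513}{139} \approx 2787.9$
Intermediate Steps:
$t{\left(B \right)} = 6$ ($t{\left(B \right)} = 7 - \left(-1 + 2\right) = 7 - 1 = 6$)
$D{\left(l \right)} = -18$ ($D{\left(l \right)} = \left(-3\right) 6 = -18$)
$D{\left(-12 \right)} \left(-156 + \frac{311}{278}\right) = - 18 \left(-156 + \frac{311}{278}\right) = \left(-18\right) \left(- \frac{43057}{278}\right) = \frac{387513}{139}$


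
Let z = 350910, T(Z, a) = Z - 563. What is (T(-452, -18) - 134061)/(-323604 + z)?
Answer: -67538/13653 ≈ -4.9468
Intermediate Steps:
T(Z, a) = -563 + Z
(T(-452, -18) - 134061)/(-323604 + z) = ((-563 - 452) - 134061)/(-323604 + 350910) = (-1015 - 134061)/27306 = -135076*1/27306 = -67538/13653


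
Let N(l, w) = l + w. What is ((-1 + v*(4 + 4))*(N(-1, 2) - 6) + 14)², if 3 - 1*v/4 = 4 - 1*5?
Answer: 385641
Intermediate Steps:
v = 16 (v = 12 - 4*(4 - 1*5) = 12 - 4*(4 - 5) = 12 - 4*(-1) = 12 + 4 = 16)
((-1 + v*(4 + 4))*(N(-1, 2) - 6) + 14)² = ((-1 + 16*(4 + 4))*((-1 + 2) - 6) + 14)² = ((-1 + 16*8)*(1 - 6) + 14)² = ((-1 + 128)*(-5) + 14)² = (127*(-5) + 14)² = (-635 + 14)² = (-621)² = 385641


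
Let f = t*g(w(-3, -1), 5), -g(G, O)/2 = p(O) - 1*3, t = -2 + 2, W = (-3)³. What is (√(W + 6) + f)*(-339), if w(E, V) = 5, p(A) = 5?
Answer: -339*I*√21 ≈ -1553.5*I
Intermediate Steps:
W = -27
t = 0
g(G, O) = -4 (g(G, O) = -2*(5 - 1*3) = -2*(5 - 3) = -2*2 = -4)
f = 0 (f = 0*(-4) = 0)
(√(W + 6) + f)*(-339) = (√(-27 + 6) + 0)*(-339) = (√(-21) + 0)*(-339) = (I*√21 + 0)*(-339) = (I*√21)*(-339) = -339*I*√21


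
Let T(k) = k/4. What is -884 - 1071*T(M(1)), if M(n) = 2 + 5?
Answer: -11033/4 ≈ -2758.3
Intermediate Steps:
M(n) = 7
T(k) = k/4 (T(k) = k*(¼) = k/4)
-884 - 1071*T(M(1)) = -884 - 1071*7/4 = -884 - 7497/4 = -11033/4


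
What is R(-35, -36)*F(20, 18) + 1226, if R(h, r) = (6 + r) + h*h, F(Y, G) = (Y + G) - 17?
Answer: 26321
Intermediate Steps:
F(Y, G) = -17 + G + Y (F(Y, G) = (G + Y) - 17 = -17 + G + Y)
R(h, r) = 6 + r + h² (R(h, r) = (6 + r) + h² = 6 + r + h²)
R(-35, -36)*F(20, 18) + 1226 = (6 - 36 + (-35)²)*(-17 + 18 + 20) + 1226 = (6 - 36 + 1225)*21 + 1226 = 1195*21 + 1226 = 25095 + 1226 = 26321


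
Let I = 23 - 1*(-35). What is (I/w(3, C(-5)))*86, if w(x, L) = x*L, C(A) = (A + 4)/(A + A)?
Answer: 49880/3 ≈ 16627.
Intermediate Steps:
C(A) = (4 + A)/(2*A) (C(A) = (4 + A)/((2*A)) = (4 + A)*(1/(2*A)) = (4 + A)/(2*A))
w(x, L) = L*x
I = 58 (I = 23 + 35 = 58)
(I/w(3, C(-5)))*86 = (58/((((½)*(4 - 5)/(-5))*3)))*86 = (58/((((½)*(-⅕)*(-1))*3)))*86 = (58/(((⅒)*3)))*86 = (58/(3/10))*86 = (58*(10/3))*86 = (580/3)*86 = 49880/3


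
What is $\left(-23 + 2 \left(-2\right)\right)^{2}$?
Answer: $729$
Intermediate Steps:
$\left(-23 + 2 \left(-2\right)\right)^{2} = \left(-23 - 4\right)^{2} = \left(-27\right)^{2} = 729$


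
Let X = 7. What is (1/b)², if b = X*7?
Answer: 1/2401 ≈ 0.00041649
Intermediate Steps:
b = 49 (b = 7*7 = 49)
(1/b)² = (1/49)² = 1/2401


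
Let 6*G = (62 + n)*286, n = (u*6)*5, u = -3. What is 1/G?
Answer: -3/4004 ≈ -0.00074925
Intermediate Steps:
n = -90 (n = -3*6*5 = -18*5 = -90)
G = -4004/3 (G = ((62 - 90)*286)/6 = (-28*286)/6 = (⅙)*(-8008) = -4004/3 ≈ -1334.7)
1/G = 1/(-4004/3) = -3/4004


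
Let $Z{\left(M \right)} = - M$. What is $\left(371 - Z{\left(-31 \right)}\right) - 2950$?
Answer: $-2610$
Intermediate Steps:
$\left(371 - Z{\left(-31 \right)}\right) - 2950 = \left(371 - \left(-1\right) \left(-31\right)\right) - 2950 = \left(371 - 31\right) - 2950 = 340 - 2950 = -2610$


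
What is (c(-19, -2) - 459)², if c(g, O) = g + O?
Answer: 230400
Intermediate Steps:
c(g, O) = O + g
(c(-19, -2) - 459)² = ((-2 - 19) - 459)² = (-21 - 459)² = (-480)² = 230400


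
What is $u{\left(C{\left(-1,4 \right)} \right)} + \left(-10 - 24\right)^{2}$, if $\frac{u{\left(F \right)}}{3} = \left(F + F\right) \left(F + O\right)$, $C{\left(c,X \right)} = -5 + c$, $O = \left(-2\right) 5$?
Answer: $1732$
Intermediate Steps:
$O = -10$
$u{\left(F \right)} = 6 F \left(-10 + F\right)$ ($u{\left(F \right)} = 3 \left(F + F\right) \left(F - 10\right) = 3 \cdot 2 F \left(-10 + F\right) = 6 F \left(-10 + F\right)$)
$u{\left(C{\left(-1,4 \right)} \right)} + \left(-10 - 24\right)^{2} = 6 \left(-5 - 1\right) \left(-10 - 6\right) + \left(-10 - 24\right)^{2} = 6 \left(-6\right) \left(-10 - 6\right) + \left(-34\right)^{2} = 6 \left(-6\right) \left(-16\right) + 1156 = 576 + 1156 = 1732$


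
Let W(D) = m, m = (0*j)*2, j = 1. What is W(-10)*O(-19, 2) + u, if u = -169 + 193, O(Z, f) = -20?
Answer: 24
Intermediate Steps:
m = 0 (m = (0*1)*2 = 0*2 = 0)
W(D) = 0
u = 24
W(-10)*O(-19, 2) + u = 0*(-20) + 24 = 0 + 24 = 24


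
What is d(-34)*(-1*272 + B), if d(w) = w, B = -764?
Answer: 35224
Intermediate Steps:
d(-34)*(-1*272 + B) = -34*(-1*272 - 764) = -34*(-272 - 764) = -34*(-1036) = 35224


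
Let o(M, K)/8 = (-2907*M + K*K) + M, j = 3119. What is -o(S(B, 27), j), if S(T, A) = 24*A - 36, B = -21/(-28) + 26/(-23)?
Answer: -63597512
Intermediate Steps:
B = -35/92 (B = -21*(-1/28) + 26*(-1/23) = 3/4 - 26/23 = -35/92 ≈ -0.38043)
S(T, A) = -36 + 24*A
o(M, K) = -23248*M + 8*K**2 (o(M, K) = 8*((-2907*M + K*K) + M) = 8*((-2907*M + K**2) + M) = 8*((K**2 - 2907*M) + M) = 8*(K**2 - 2906*M) = -23248*M + 8*K**2)
-o(S(B, 27), j) = -(-23248*(-36 + 24*27) + 8*3119**2) = -(-23248*(-36 + 648) + 8*9728161) = -(-23248*612 + 77825288) = -(-14227776 + 77825288) = -1*63597512 = -63597512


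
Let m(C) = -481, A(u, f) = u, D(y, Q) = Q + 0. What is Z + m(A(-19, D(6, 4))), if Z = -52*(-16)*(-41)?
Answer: -34593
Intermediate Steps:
D(y, Q) = Q
Z = -34112 (Z = 832*(-41) = -34112)
Z + m(A(-19, D(6, 4))) = -34112 - 481 = -34593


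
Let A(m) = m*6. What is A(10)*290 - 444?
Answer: 16956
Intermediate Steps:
A(m) = 6*m
A(10)*290 - 444 = (6*10)*290 - 444 = 60*290 - 444 = 17400 - 444 = 16956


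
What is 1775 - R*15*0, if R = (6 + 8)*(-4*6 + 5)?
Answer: 1775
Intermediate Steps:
R = -266 (R = 14*(-24 + 5) = 14*(-19) = -266)
1775 - R*15*0 = 1775 - (-266*15)*0 = 1775 - (-3990)*0 = 1775 - 1*0 = 1775 + 0 = 1775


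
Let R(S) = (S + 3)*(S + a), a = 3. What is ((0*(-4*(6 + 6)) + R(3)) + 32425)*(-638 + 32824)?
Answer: 1044789746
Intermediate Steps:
R(S) = (3 + S)² (R(S) = (S + 3)*(S + 3) = (3 + S)*(3 + S) = (3 + S)²)
((0*(-4*(6 + 6)) + R(3)) + 32425)*(-638 + 32824) = ((0*(-4*(6 + 6)) + (9 + 3² + 6*3)) + 32425)*(-638 + 32824) = ((0*(-4*12) + (9 + 9 + 18)) + 32425)*32186 = ((0*(-48) + 36) + 32425)*32186 = ((0 + 36) + 32425)*32186 = (36 + 32425)*32186 = 32461*32186 = 1044789746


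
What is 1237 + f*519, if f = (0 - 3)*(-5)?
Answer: 9022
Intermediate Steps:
f = 15 (f = -3*(-5) = 15)
1237 + f*519 = 1237 + 15*519 = 1237 + 7785 = 9022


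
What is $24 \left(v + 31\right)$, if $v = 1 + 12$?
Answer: $1056$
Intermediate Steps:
$v = 13$
$24 \left(v + 31\right) = 24 \left(13 + 31\right) = 24 \cdot 44 = 1056$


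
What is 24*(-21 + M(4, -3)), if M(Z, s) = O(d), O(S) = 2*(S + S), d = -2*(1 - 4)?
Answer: 72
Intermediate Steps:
d = 6 (d = -2*(-3) = 6)
O(S) = 4*S (O(S) = 2*(2*S) = 4*S)
M(Z, s) = 24 (M(Z, s) = 4*6 = 24)
24*(-21 + M(4, -3)) = 24*(-21 + 24) = 24*3 = 72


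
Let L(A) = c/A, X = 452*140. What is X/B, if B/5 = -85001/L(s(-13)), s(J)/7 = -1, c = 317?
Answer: 573136/85001 ≈ 6.7427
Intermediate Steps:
X = 63280
s(J) = -7 (s(J) = 7*(-1) = -7)
L(A) = 317/A
B = 2975035/317 (B = 5*(-85001/(317/(-7))) = 5*(-85001/(317*(-1/7))) = 5*(-85001/(-317/7)) = 5*(-85001*(-7/317)) = 5*(595007/317) = 2975035/317 ≈ 9385.0)
X/B = 63280/(2975035/317) = 63280*(317/2975035) = 573136/85001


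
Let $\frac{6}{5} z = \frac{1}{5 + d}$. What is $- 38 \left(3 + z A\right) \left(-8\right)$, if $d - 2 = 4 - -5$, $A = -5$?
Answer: $\frac{4997}{6} \approx 832.83$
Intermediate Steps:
$d = 11$ ($d = 2 + \left(4 - -5\right) = 2 + \left(4 + 5\right) = 2 + 9 = 11$)
$z = \frac{5}{96}$ ($z = \frac{5}{6 \left(5 + 11\right)} = \frac{5}{6 \cdot 16} = \frac{5}{6} \cdot \frac{1}{16} = \frac{5}{96} \approx 0.052083$)
$- 38 \left(3 + z A\right) \left(-8\right) = - 38 \left(3 + \frac{5}{96} \left(-5\right)\right) \left(-8\right) = - 38 \left(3 - \frac{25}{96}\right) \left(-8\right) = \left(-38\right) \frac{263}{96} \left(-8\right) = \left(- \frac{4997}{48}\right) \left(-8\right) = \frac{4997}{6}$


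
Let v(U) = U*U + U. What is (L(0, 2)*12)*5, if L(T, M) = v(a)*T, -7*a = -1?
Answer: 0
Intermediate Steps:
a = 1/7 (a = -1/7*(-1) = 1/7 ≈ 0.14286)
v(U) = U + U**2 (v(U) = U**2 + U = U + U**2)
L(T, M) = 8*T/49 (L(T, M) = ((1 + 1/7)/7)*T = ((1/7)*(8/7))*T = 8*T/49)
(L(0, 2)*12)*5 = (((8/49)*0)*12)*5 = (0*12)*5 = 0*5 = 0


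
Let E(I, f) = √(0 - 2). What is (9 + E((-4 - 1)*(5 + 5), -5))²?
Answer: (9 + I*√2)² ≈ 79.0 + 25.456*I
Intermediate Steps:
E(I, f) = I*√2 (E(I, f) = √(-2) = I*√2)
(9 + E((-4 - 1)*(5 + 5), -5))² = (9 + I*√2)²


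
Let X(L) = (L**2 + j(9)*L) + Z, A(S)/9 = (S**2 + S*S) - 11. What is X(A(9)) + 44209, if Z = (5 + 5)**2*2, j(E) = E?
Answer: 1903521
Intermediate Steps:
Z = 200 (Z = 10**2*2 = 100*2 = 200)
A(S) = -99 + 18*S**2 (A(S) = 9*((S**2 + S*S) - 11) = 9*((S**2 + S**2) - 11) = 9*(2*S**2 - 11) = 9*(-11 + 2*S**2) = -99 + 18*S**2)
X(L) = 200 + L**2 + 9*L (X(L) = (L**2 + 9*L) + 200 = 200 + L**2 + 9*L)
X(A(9)) + 44209 = (200 + (-99 + 18*9**2)**2 + 9*(-99 + 18*9**2)) + 44209 = (200 + (-99 + 18*81)**2 + 9*(-99 + 18*81)) + 44209 = (200 + (-99 + 1458)**2 + 9*(-99 + 1458)) + 44209 = (200 + 1359**2 + 9*1359) + 44209 = (200 + 1846881 + 12231) + 44209 = 1859312 + 44209 = 1903521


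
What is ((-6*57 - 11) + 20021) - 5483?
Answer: 14185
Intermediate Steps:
((-6*57 - 11) + 20021) - 5483 = ((-342 - 11) + 20021) - 5483 = (-353 + 20021) - 5483 = 19668 - 5483 = 14185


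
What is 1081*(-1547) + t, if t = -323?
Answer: -1672630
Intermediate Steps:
1081*(-1547) + t = 1081*(-1547) - 323 = -1672307 - 323 = -1672630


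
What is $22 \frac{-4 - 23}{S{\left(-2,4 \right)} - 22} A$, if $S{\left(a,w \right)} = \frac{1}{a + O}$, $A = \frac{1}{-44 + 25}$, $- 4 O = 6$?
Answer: $- \frac{693}{494} \approx -1.4028$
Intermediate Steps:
$O = - \frac{3}{2}$ ($O = \left(- \frac{1}{4}\right) 6 = - \frac{3}{2} \approx -1.5$)
$A = - \frac{1}{19}$ ($A = \frac{1}{-19} = - \frac{1}{19} \approx -0.052632$)
$S{\left(a,w \right)} = \frac{1}{- \frac{3}{2} + a}$ ($S{\left(a,w \right)} = \frac{1}{a - \frac{3}{2}} = \frac{1}{- \frac{3}{2} + a}$)
$22 \frac{-4 - 23}{S{\left(-2,4 \right)} - 22} A = 22 \frac{-4 - 23}{\frac{2}{-3 + 2 \left(-2\right)} - 22} \left(- \frac{1}{19}\right) = 22 \left(- \frac{27}{\frac{2}{-3 - 4} - 22}\right) \left(- \frac{1}{19}\right) = 22 \left(- \frac{27}{\frac{2}{-7} - 22}\right) \left(- \frac{1}{19}\right) = 22 \left(- \frac{27}{2 \left(- \frac{1}{7}\right) - 22}\right) \left(- \frac{1}{19}\right) = 22 \left(- \frac{27}{- \frac{2}{7} - 22}\right) \left(- \frac{1}{19}\right) = 22 \left(- \frac{27}{- \frac{156}{7}}\right) \left(- \frac{1}{19}\right) = 22 \left(\left(-27\right) \left(- \frac{7}{156}\right)\right) \left(- \frac{1}{19}\right) = 22 \cdot \frac{63}{52} \left(- \frac{1}{19}\right) = \frac{693}{26} \left(- \frac{1}{19}\right) = - \frac{693}{494}$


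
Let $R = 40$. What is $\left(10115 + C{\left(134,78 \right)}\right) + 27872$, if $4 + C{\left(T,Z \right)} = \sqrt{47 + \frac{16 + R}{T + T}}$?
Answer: $37983 + \frac{\sqrt{211921}}{67} \approx 37990.0$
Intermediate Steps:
$C{\left(T,Z \right)} = -4 + \sqrt{47 + \frac{28}{T}}$ ($C{\left(T,Z \right)} = -4 + \sqrt{47 + \frac{16 + 40}{T + T}} = -4 + \sqrt{47 + \frac{56}{2 T}} = -4 + \sqrt{47 + 56 \frac{1}{2 T}} = -4 + \sqrt{47 + \frac{28}{T}}$)
$\left(10115 + C{\left(134,78 \right)}\right) + 27872 = \left(10115 - \left(4 - \sqrt{47 + \frac{28}{134}}\right)\right) + 27872 = \left(10115 - \left(4 - \sqrt{47 + 28 \cdot \frac{1}{134}}\right)\right) + 27872 = \left(10115 - \left(4 - \sqrt{47 + \frac{14}{67}}\right)\right) + 27872 = \left(10115 - \left(4 - \sqrt{\frac{3163}{67}}\right)\right) + 27872 = \left(10115 - \left(4 - \frac{\sqrt{211921}}{67}\right)\right) + 27872 = \left(10111 + \frac{\sqrt{211921}}{67}\right) + 27872 = 37983 + \frac{\sqrt{211921}}{67}$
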